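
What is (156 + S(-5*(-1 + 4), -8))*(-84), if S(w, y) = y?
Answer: -12432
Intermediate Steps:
(156 + S(-5*(-1 + 4), -8))*(-84) = (156 - 8)*(-84) = 148*(-84) = -12432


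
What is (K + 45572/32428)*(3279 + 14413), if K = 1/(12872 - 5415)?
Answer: 1503213305936/60453899 ≈ 24865.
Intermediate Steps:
K = 1/7457 ≈ 0.00013410
(K + 45572/32428)*(3279 + 14413) = (1/7457 + 45572/32428)*(3279 + 14413) = (1/7457 + 45572*(1/32428))*17692 = (1/7457 + 11393/8107)*17692 = (84965708/60453899)*17692 = 1503213305936/60453899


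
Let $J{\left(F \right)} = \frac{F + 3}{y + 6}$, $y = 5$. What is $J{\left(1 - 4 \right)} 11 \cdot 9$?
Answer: $0$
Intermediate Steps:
$J{\left(F \right)} = \frac{3}{11} + \frac{F}{11}$ ($J{\left(F \right)} = \frac{F + 3}{5 + 6} = \frac{3 + F}{11} = \left(3 + F\right) \frac{1}{11} = \frac{3}{11} + \frac{F}{11}$)
$J{\left(1 - 4 \right)} 11 \cdot 9 = \left(\frac{3}{11} + \frac{1 - 4}{11}\right) 11 \cdot 9 = \left(\frac{3}{11} + \frac{1}{11} \left(-3\right)\right) 11 \cdot 9 = \left(\frac{3}{11} - \frac{3}{11}\right) 11 \cdot 9 = 0 \cdot 11 \cdot 9 = 0 \cdot 9 = 0$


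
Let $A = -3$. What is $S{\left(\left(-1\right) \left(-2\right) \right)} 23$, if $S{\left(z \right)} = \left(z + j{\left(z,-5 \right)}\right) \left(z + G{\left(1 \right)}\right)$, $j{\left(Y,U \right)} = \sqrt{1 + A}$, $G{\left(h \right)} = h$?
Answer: $138 + 69 i \sqrt{2} \approx 138.0 + 97.581 i$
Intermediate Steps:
$j{\left(Y,U \right)} = i \sqrt{2}$ ($j{\left(Y,U \right)} = \sqrt{1 - 3} = \sqrt{-2} = i \sqrt{2}$)
$S{\left(z \right)} = \left(1 + z\right) \left(z + i \sqrt{2}\right)$ ($S{\left(z \right)} = \left(z + i \sqrt{2}\right) \left(z + 1\right) = \left(z + i \sqrt{2}\right) \left(1 + z\right) = \left(1 + z\right) \left(z + i \sqrt{2}\right)$)
$S{\left(\left(-1\right) \left(-2\right) \right)} 23 = \left(\left(-1\right) \left(-2\right) + \left(\left(-1\right) \left(-2\right)\right)^{2} + i \sqrt{2} + i \left(\left(-1\right) \left(-2\right)\right) \sqrt{2}\right) 23 = \left(2 + 2^{2} + i \sqrt{2} + i 2 \sqrt{2}\right) 23 = \left(2 + 4 + i \sqrt{2} + 2 i \sqrt{2}\right) 23 = \left(6 + 3 i \sqrt{2}\right) 23 = 138 + 69 i \sqrt{2}$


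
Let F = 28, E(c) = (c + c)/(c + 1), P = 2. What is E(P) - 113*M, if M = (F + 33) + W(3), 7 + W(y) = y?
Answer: -19319/3 ≈ -6439.7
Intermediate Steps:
W(y) = -7 + y
E(c) = 2*c/(1 + c) (E(c) = (2*c)/(1 + c) = 2*c/(1 + c))
M = 57 (M = (28 + 33) + (-7 + 3) = 61 - 4 = 57)
E(P) - 113*M = 2*2/(1 + 2) - 113*57 = 2*2/3 - 6441 = 2*2*(⅓) - 6441 = 4/3 - 6441 = -19319/3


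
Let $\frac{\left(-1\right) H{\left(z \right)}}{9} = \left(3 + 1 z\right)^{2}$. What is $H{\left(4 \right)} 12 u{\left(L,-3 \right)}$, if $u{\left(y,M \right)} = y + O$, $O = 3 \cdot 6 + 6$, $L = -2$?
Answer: $-116424$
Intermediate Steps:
$O = 24$ ($O = 18 + 6 = 24$)
$u{\left(y,M \right)} = 24 + y$ ($u{\left(y,M \right)} = y + 24 = 24 + y$)
$H{\left(z \right)} = - 9 \left(3 + z\right)^{2}$ ($H{\left(z \right)} = - 9 \left(3 + 1 z\right)^{2} = - 9 \left(3 + z\right)^{2}$)
$H{\left(4 \right)} 12 u{\left(L,-3 \right)} = - 9 \left(3 + 4\right)^{2} \cdot 12 \left(24 - 2\right) = - 9 \cdot 7^{2} \cdot 12 \cdot 22 = \left(-9\right) 49 \cdot 12 \cdot 22 = \left(-441\right) 12 \cdot 22 = \left(-5292\right) 22 = -116424$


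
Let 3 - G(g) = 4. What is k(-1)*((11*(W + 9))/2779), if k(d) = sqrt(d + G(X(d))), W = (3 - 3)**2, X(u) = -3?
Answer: 99*I*sqrt(2)/2779 ≈ 0.05038*I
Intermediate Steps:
G(g) = -1 (G(g) = 3 - 1*4 = 3 - 4 = -1)
W = 0 (W = 0**2 = 0)
k(d) = sqrt(-1 + d) (k(d) = sqrt(d - 1) = sqrt(-1 + d))
k(-1)*((11*(W + 9))/2779) = sqrt(-1 - 1)*((11*(0 + 9))/2779) = sqrt(-2)*((11*9)*(1/2779)) = (I*sqrt(2))*(99*(1/2779)) = (I*sqrt(2))*(99/2779) = 99*I*sqrt(2)/2779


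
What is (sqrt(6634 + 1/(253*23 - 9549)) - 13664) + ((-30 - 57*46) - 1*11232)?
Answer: -27548 + sqrt(92298174870)/3730 ≈ -27467.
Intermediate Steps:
(sqrt(6634 + 1/(253*23 - 9549)) - 13664) + ((-30 - 57*46) - 1*11232) = (sqrt(6634 + 1/(5819 - 9549)) - 13664) + ((-30 - 2622) - 11232) = (sqrt(6634 + 1/(-3730)) - 13664) + (-2652 - 11232) = (sqrt(6634 - 1/3730) - 13664) - 13884 = (sqrt(24744819/3730) - 13664) - 13884 = (sqrt(92298174870)/3730 - 13664) - 13884 = (-13664 + sqrt(92298174870)/3730) - 13884 = -27548 + sqrt(92298174870)/3730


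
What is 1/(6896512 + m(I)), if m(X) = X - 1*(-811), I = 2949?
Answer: 1/6900272 ≈ 1.4492e-7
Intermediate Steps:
m(X) = 811 + X (m(X) = X + 811 = 811 + X)
1/(6896512 + m(I)) = 1/(6896512 + (811 + 2949)) = 1/(6896512 + 3760) = 1/6900272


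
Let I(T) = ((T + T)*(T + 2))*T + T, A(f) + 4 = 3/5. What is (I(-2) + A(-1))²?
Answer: 729/25 ≈ 29.160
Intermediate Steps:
A(f) = -17/5 (A(f) = -4 + 3/5 = -4 + 3*(⅕) = -4 + ⅗ = -17/5)
I(T) = T + 2*T²*(2 + T) (I(T) = ((2*T)*(2 + T))*T + T = (2*T*(2 + T))*T + T = 2*T²*(2 + T) + T = T + 2*T²*(2 + T))
(I(-2) + A(-1))² = (-2*(1 + 2*(-2)² + 4*(-2)) - 17/5)² = (-2*(1 + 2*4 - 8) - 17/5)² = (-2*(1 + 8 - 8) - 17/5)² = (-2*1 - 17/5)² = (-2 - 17/5)² = (-27/5)² = 729/25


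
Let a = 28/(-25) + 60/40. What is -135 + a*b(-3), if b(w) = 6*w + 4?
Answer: -3508/25 ≈ -140.32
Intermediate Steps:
a = 19/50 (a = 28*(-1/25) + 60*(1/40) = -28/25 + 3/2 = 19/50 ≈ 0.38000)
b(w) = 4 + 6*w
-135 + a*b(-3) = -135 + 19*(4 + 6*(-3))/50 = -135 + 19*(4 - 18)/50 = -135 + (19/50)*(-14) = -135 - 133/25 = -3508/25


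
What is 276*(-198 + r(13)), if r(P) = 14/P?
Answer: -706560/13 ≈ -54351.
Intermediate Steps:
276*(-198 + r(13)) = 276*(-198 + 14/13) = 276*(-2560/13) = -706560/13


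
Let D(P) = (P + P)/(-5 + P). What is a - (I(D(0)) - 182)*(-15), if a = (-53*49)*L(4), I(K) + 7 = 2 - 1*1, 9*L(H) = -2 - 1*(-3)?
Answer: -27977/9 ≈ -3108.6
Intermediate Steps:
L(H) = ⅑ (L(H) = (-2 - 1*(-3))/9 = (-2 + 3)/9 = (⅑)*1 = ⅑)
D(P) = 2*P/(-5 + P) (D(P) = (2*P)/(-5 + P) = 2*P/(-5 + P))
I(K) = -6 (I(K) = -7 + (2 - 1*1) = -7 + (2 - 1) = -7 + 1 = -6)
a = -2597/9 (a = -53*49*(⅑) = -2597*⅑ = -2597/9 ≈ -288.56)
a - (I(D(0)) - 182)*(-15) = -2597/9 - (-6 - 182)*(-15) = -2597/9 - (-188)*(-15) = -2597/9 - 1*2820 = -2597/9 - 2820 = -27977/9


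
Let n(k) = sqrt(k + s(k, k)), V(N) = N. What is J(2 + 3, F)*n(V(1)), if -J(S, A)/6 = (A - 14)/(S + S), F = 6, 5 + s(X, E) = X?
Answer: 24*I*sqrt(3)/5 ≈ 8.3138*I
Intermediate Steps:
s(X, E) = -5 + X
J(S, A) = -3*(-14 + A)/S (J(S, A) = -6*(A - 14)/(S + S) = -6*(-14 + A)/(2*S) = -6*(-14 + A)*1/(2*S) = -3*(-14 + A)/S)
n(k) = sqrt(-5 + 2*k) (n(k) = sqrt(k + (-5 + k)) = sqrt(-5 + 2*k))
J(2 + 3, F)*n(V(1)) = (3*(14 - 1*6)/(2 + 3))*sqrt(-5 + 2*1) = (3*(14 - 6)/5)*sqrt(-5 + 2) = (3*(1/5)*8)*sqrt(-3) = 24*(I*sqrt(3))/5 = 24*I*sqrt(3)/5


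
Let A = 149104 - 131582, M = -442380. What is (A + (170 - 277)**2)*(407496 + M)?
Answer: -1010624364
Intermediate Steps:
A = 17522
(A + (170 - 277)**2)*(407496 + M) = (17522 + (170 - 277)**2)*(407496 - 442380) = (17522 + (-107)**2)*(-34884) = (17522 + 11449)*(-34884) = 28971*(-34884) = -1010624364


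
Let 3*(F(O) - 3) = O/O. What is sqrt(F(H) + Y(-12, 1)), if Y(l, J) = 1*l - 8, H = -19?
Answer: 5*I*sqrt(6)/3 ≈ 4.0825*I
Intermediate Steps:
Y(l, J) = -8 + l (Y(l, J) = l - 8 = -8 + l)
F(O) = 10/3 (F(O) = 3 + (O/O)/3 = 3 + (1/3)*1 = 3 + 1/3 = 10/3)
sqrt(F(H) + Y(-12, 1)) = sqrt(10/3 + (-8 - 12)) = sqrt(10/3 - 20) = sqrt(-50/3) = 5*I*sqrt(6)/3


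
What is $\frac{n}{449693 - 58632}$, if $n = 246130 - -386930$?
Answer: $\frac{633060}{391061} \approx 1.6188$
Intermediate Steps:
$n = 633060$ ($n = 246130 + 386930 = 633060$)
$\frac{n}{449693 - 58632} = \frac{633060}{449693 - 58632} = \frac{633060}{391061}$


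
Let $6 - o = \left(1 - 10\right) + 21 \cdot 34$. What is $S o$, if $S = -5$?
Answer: $3495$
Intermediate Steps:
$o = -699$ ($o = 6 - \left(\left(1 - 10\right) + 21 \cdot 34\right) = 6 - \left(\left(1 - 10\right) + 714\right) = 6 - \left(-9 + 714\right) = 6 - 705 = -699$)
$S o = \left(-5\right) \left(-699\right) = 3495$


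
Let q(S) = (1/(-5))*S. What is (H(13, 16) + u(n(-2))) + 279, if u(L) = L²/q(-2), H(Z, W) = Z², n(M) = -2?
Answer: 458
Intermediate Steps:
q(S) = -S/5 (q(S) = (1*(-⅕))*S = -S/5)
u(L) = 5*L²/2 (u(L) = L²/((-⅕*(-2))) = L²/(⅖) = L²*(5/2) = 5*L²/2)
(H(13, 16) + u(n(-2))) + 279 = (13² + (5/2)*(-2)²) + 279 = (169 + (5/2)*4) + 279 = (169 + 10) + 279 = 179 + 279 = 458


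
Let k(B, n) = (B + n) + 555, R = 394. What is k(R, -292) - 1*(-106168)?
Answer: 106825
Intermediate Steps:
k(B, n) = 555 + B + n
k(R, -292) - 1*(-106168) = (555 + 394 - 292) - 1*(-106168) = 657 + 106168 = 106825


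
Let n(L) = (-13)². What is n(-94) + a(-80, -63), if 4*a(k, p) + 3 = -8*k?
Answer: 1313/4 ≈ 328.25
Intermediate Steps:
a(k, p) = -¾ - 2*k (a(k, p) = -¾ + (-8*k)/4 = -¾ - 2*k)
n(L) = 169
n(-94) + a(-80, -63) = 169 + (-¾ - 2*(-80)) = 169 + (-¾ + 160) = 169 + 637/4 = 1313/4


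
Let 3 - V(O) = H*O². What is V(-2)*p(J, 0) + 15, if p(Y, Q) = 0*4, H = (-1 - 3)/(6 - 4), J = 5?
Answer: 15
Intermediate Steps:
H = -2 (H = -4/2 = -4*½ = -2)
p(Y, Q) = 0
V(O) = 3 + 2*O² (V(O) = 3 - (-2)*O² = 3 + 2*O²)
V(-2)*p(J, 0) + 15 = (3 + 2*(-2)²)*0 + 15 = (3 + 2*4)*0 + 15 = (3 + 8)*0 + 15 = 11*0 + 15 = 0 + 15 = 15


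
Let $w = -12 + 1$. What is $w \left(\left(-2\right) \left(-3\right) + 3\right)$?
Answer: $-99$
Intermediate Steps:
$w = -11$
$w \left(\left(-2\right) \left(-3\right) + 3\right) = - 11 \left(\left(-2\right) \left(-3\right) + 3\right) = - 11 \left(6 + 3\right) = \left(-11\right) 9 = -99$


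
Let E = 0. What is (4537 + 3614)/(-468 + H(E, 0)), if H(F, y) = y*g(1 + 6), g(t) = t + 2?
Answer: -209/12 ≈ -17.417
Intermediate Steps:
g(t) = 2 + t
H(F, y) = 9*y (H(F, y) = y*(2 + (1 + 6)) = y*(2 + 7) = y*9 = 9*y)
(4537 + 3614)/(-468 + H(E, 0)) = (4537 + 3614)/(-468 + 9*0) = 8151/(-468 + 0) = 8151/(-468) = 8151*(-1/468) = -209/12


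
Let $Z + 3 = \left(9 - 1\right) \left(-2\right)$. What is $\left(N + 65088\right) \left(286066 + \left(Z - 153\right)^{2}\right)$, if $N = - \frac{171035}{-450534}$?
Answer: $\frac{4628143635861275}{225267} \approx 2.0545 \cdot 10^{10}$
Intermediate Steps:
$Z = -19$ ($Z = -3 + \left(9 - 1\right) \left(-2\right) = -3 + 8 \left(-2\right) = -3 - 16 = -19$)
$N = \frac{171035}{450534}$ ($N = \left(-171035\right) \left(- \frac{1}{450534}\right) = \frac{171035}{450534} \approx 0.37963$)
$\left(N + 65088\right) \left(286066 + \left(Z - 153\right)^{2}\right) = \left(\frac{171035}{450534} + 65088\right) \left(286066 + \left(-19 - 153\right)^{2}\right) = \frac{29324528027 \left(286066 + \left(-172\right)^{2}\right)}{450534} = \frac{29324528027 \left(286066 + 29584\right)}{450534} = \frac{29324528027}{450534} \cdot 315650 = \frac{4628143635861275}{225267}$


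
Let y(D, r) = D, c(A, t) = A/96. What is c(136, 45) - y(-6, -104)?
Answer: 89/12 ≈ 7.4167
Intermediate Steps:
c(A, t) = A/96 (c(A, t) = A*(1/96) = A/96)
c(136, 45) - y(-6, -104) = (1/96)*136 - 1*(-6) = 17/12 + 6 = 89/12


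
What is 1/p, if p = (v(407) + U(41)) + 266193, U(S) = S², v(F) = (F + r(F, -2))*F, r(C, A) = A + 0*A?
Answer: 1/432709 ≈ 2.3110e-6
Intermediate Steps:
r(C, A) = A (r(C, A) = A + 0 = A)
v(F) = F*(-2 + F) (v(F) = (F - 2)*F = (-2 + F)*F = F*(-2 + F))
p = 432709 (p = (407*(-2 + 407) + 41²) + 266193 = (407*405 + 1681) + 266193 = (164835 + 1681) + 266193 = 166516 + 266193 = 432709)
1/p = 1/432709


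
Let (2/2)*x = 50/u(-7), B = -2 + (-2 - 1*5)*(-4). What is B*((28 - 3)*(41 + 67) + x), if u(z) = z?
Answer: 490100/7 ≈ 70014.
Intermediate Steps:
B = 26 (B = -2 + (-2 - 5)*(-4) = -2 - 7*(-4) = -2 + 28 = 26)
x = -50/7 (x = 50/(-7) = 50*(-⅐) = -50/7 ≈ -7.1429)
B*((28 - 3)*(41 + 67) + x) = 26*((28 - 3)*(41 + 67) - 50/7) = 26*(25*108 - 50/7) = 26*(2700 - 50/7) = 26*(18850/7) = 490100/7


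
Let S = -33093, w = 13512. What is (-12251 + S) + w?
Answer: -31832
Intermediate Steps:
(-12251 + S) + w = (-12251 - 33093) + 13512 = -45344 + 13512 = -31832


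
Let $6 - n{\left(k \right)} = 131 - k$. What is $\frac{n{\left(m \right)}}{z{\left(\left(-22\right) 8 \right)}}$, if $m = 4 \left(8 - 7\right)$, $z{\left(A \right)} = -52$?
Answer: $\frac{121}{52} \approx 2.3269$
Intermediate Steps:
$m = 4$ ($m = 4 \cdot 1 = 4$)
$n{\left(k \right)} = -125 + k$ ($n{\left(k \right)} = 6 - \left(131 - k\right) = 6 + \left(-131 + k\right) = -125 + k$)
$\frac{n{\left(m \right)}}{z{\left(\left(-22\right) 8 \right)}} = \frac{-125 + 4}{-52} = \left(-121\right) \left(- \frac{1}{52}\right) = \frac{121}{52}$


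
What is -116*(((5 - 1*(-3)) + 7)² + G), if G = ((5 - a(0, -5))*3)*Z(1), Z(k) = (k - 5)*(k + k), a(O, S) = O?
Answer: -12180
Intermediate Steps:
Z(k) = 2*k*(-5 + k) (Z(k) = (-5 + k)*(2*k) = 2*k*(-5 + k))
G = -120 (G = ((5 - 1*0)*3)*(2*1*(-5 + 1)) = ((5 + 0)*3)*(2*1*(-4)) = (5*3)*(-8) = 15*(-8) = -120)
-116*(((5 - 1*(-3)) + 7)² + G) = -116*(((5 - 1*(-3)) + 7)² - 120) = -116*(((5 + 3) + 7)² - 120) = -116*((8 + 7)² - 120) = -116*(15² - 120) = -116*(225 - 120) = -116*105 = -12180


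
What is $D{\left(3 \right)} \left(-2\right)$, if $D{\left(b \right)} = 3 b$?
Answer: $-18$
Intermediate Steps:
$D{\left(3 \right)} \left(-2\right) = 3 \cdot 3 \left(-2\right) = 9 \left(-2\right) = -18$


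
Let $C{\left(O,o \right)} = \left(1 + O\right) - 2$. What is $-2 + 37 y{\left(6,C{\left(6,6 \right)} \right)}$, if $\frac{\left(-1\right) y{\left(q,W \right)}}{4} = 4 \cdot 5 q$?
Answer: $-17762$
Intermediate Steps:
$C{\left(O,o \right)} = -1 + O$
$y{\left(q,W \right)} = - 80 q$ ($y{\left(q,W \right)} = - 4 \cdot 4 \cdot 5 q = - 4 \cdot 20 q = - 80 q$)
$-2 + 37 y{\left(6,C{\left(6,6 \right)} \right)} = -2 + 37 \left(\left(-80\right) 6\right) = -2 + 37 \left(-480\right) = -2 - 17760 = -17762$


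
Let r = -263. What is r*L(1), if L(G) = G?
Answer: -263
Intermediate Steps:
r*L(1) = -263*1 = -263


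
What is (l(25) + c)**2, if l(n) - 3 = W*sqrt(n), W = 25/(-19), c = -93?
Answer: 3367225/361 ≈ 9327.5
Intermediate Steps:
W = -25/19 (W = 25*(-1/19) = -25/19 ≈ -1.3158)
l(n) = 3 - 25*sqrt(n)/19
(l(25) + c)**2 = ((3 - 25*sqrt(25)/19) - 93)**2 = ((3 - 25/19*5) - 93)**2 = ((3 - 125/19) - 93)**2 = (-68/19 - 93)**2 = (-1835/19)**2 = 3367225/361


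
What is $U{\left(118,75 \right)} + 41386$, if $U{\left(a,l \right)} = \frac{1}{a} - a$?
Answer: $\frac{4869625}{118} \approx 41268.0$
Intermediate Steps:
$U{\left(118,75 \right)} + 41386 = \left(\frac{1}{118} - 118\right) + 41386 = - \frac{13923}{118} + 41386 = \frac{4869625}{118}$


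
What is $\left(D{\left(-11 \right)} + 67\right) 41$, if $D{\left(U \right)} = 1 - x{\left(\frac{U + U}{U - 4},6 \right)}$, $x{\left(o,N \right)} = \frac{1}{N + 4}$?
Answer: $\frac{27839}{10} \approx 2783.9$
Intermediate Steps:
$x{\left(o,N \right)} = \frac{1}{4 + N}$
$D{\left(U \right)} = \frac{9}{10}$ ($D{\left(U \right)} = 1 - \frac{1}{4 + 6} = 1 - \frac{1}{10} = \frac{9}{10}$)
$\left(D{\left(-11 \right)} + 67\right) 41 = \left(\frac{9}{10} + 67\right) 41 = \frac{679}{10} \cdot 41 = \frac{27839}{10}$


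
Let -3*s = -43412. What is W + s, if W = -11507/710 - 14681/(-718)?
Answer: 5534263453/382335 ≈ 14475.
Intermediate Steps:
s = 43412/3 (s = -1/3*(-43412) = 43412/3 ≈ 14471.)
W = 540371/127445 (W = -11507*1/710 - 14681*(-1/718) = -11507/710 + 14681/718 = 540371/127445 ≈ 4.2400)
W + s = 540371/127445 + 43412/3 = 5534263453/382335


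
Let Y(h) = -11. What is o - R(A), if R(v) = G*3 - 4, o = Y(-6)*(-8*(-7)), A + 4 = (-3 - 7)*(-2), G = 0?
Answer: -612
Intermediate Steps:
A = 16 (A = -4 + (-3 - 7)*(-2) = -4 - 10*(-2) = -4 + 20 = 16)
o = -616 (o = -(-88)*(-7) = -11*56 = -616)
R(v) = -4 (R(v) = 0*3 - 4 = 0 - 4 = -4)
o - R(A) = -616 - 1*(-4) = -616 + 4 = -612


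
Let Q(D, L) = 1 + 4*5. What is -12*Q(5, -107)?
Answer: -252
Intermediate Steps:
Q(D, L) = 21 (Q(D, L) = 1 + 20 = 21)
-12*Q(5, -107) = -12*21 = -252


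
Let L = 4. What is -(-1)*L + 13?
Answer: 17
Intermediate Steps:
-(-1)*L + 13 = -(-1)*4 + 13 = -1*(-4) + 13 = 4 + 13 = 17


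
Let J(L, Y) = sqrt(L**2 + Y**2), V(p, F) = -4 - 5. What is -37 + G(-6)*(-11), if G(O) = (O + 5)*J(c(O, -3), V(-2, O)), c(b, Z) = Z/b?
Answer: -37 + 55*sqrt(13)/2 ≈ 62.153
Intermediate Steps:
V(p, F) = -9
G(O) = sqrt(81 + 9/O**2)*(5 + O) (G(O) = (O + 5)*sqrt((-3/O)**2 + (-9)**2) = (5 + O)*sqrt(9/O**2 + 81) = (5 + O)*sqrt(81 + 9/O**2) = sqrt(81 + 9/O**2)*(5 + O))
-37 + G(-6)*(-11) = -37 + (3*sqrt((1 + 9*(-6)**2)/(-6)**2)*(5 - 6))*(-11) = -37 + (3*sqrt((1 + 9*36)/36)*(-1))*(-11) = -37 + (3*sqrt((1 + 324)/36)*(-1))*(-11) = -37 + (3*sqrt((1/36)*325)*(-1))*(-11) = -37 + (3*sqrt(325/36)*(-1))*(-11) = -37 + (3*(5*sqrt(13)/6)*(-1))*(-11) = -37 - 5*sqrt(13)/2*(-11) = -37 + 55*sqrt(13)/2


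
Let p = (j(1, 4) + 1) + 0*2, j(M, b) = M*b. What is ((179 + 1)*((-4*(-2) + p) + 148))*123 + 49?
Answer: 3564589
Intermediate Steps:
p = 5 (p = (1*4 + 1) + 0*2 = (4 + 1) + 0 = 5 + 0 = 5)
((179 + 1)*((-4*(-2) + p) + 148))*123 + 49 = ((179 + 1)*((-4*(-2) + 5) + 148))*123 + 49 = (180*((8 + 5) + 148))*123 + 49 = (180*(13 + 148))*123 + 49 = (180*161)*123 + 49 = 28980*123 + 49 = 3564540 + 49 = 3564589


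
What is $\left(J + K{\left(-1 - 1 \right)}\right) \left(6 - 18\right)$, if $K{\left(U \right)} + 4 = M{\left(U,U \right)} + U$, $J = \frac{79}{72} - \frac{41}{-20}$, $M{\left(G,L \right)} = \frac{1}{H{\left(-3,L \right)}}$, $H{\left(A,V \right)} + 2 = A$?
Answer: $\frac{1099}{30} \approx 36.633$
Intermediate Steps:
$H{\left(A,V \right)} = -2 + A$
$M{\left(G,L \right)} = - \frac{1}{5}$ ($M{\left(G,L \right)} = \frac{1}{-2 - 3} = \frac{1}{-5} = - \frac{1}{5}$)
$J = \frac{1133}{360}$ ($J = 79 \cdot \frac{1}{72} - - \frac{41}{20} = \frac{79}{72} + \frac{41}{20} = \frac{1133}{360} \approx 3.1472$)
$K{\left(U \right)} = - \frac{21}{5} + U$ ($K{\left(U \right)} = -4 + \left(- \frac{1}{5} + U\right) = - \frac{21}{5} + U$)
$\left(J + K{\left(-1 - 1 \right)}\right) \left(6 - 18\right) = \left(\frac{1133}{360} - \frac{31}{5}\right) \left(6 - 18\right) = \left(\frac{1133}{360} - \frac{31}{5}\right) \left(-12\right) = \left(- \frac{1099}{360}\right) \left(-12\right) = \frac{1099}{30}$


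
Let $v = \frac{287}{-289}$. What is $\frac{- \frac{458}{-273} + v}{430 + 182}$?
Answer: $\frac{54011}{48284964} \approx 0.0011186$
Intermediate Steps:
$v = - \frac{287}{289}$ ($v = 287 \left(- \frac{1}{289}\right) = - \frac{287}{289} \approx -0.99308$)
$\frac{- \frac{458}{-273} + v}{430 + 182} = \frac{- \frac{458}{-273} - \frac{287}{289}}{430 + 182} = \frac{\left(-458\right) \left(- \frac{1}{273}\right) - \frac{287}{289}}{612} = \left(\frac{458}{273} - \frac{287}{289}\right) \frac{1}{612} = \frac{54011}{78897} \cdot \frac{1}{612} = \frac{54011}{48284964}$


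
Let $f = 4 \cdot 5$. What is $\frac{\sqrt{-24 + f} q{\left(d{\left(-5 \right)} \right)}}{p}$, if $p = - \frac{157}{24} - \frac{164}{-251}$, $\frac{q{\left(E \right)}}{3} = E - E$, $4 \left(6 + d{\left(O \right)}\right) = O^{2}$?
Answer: $0$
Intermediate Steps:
$d{\left(O \right)} = -6 + \frac{O^{2}}{4}$
$q{\left(E \right)} = 0$ ($q{\left(E \right)} = 3 \left(E - E\right) = 3 \cdot 0 = 0$)
$f = 20$
$p = - \frac{35471}{6024}$ ($p = \left(-157\right) \frac{1}{24} - - \frac{164}{251} = - \frac{157}{24} + \frac{164}{251} = - \frac{35471}{6024} \approx -5.8883$)
$\frac{\sqrt{-24 + f} q{\left(d{\left(-5 \right)} \right)}}{p} = \frac{\sqrt{-24 + 20} \cdot 0}{- \frac{35471}{6024}} = \sqrt{-4} \cdot 0 \left(- \frac{6024}{35471}\right) = 2 i 0 \left(- \frac{6024}{35471}\right) = 0 \left(- \frac{6024}{35471}\right) = 0$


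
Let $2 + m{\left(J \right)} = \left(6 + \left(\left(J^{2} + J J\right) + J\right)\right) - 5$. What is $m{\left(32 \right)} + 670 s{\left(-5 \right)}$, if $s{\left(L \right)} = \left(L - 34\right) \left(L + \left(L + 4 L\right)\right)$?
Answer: $785979$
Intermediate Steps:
$m{\left(J \right)} = -1 + J + 2 J^{2}$ ($m{\left(J \right)} = -2 - \left(-1 - J - J^{2} - J J\right) = -2 - \left(-1 - J - 2 J^{2}\right) = -2 + \left(1 + J + 2 J^{2}\right) = -1 + J + 2 J^{2}$)
$s{\left(L \right)} = 6 L \left(-34 + L\right)$ ($s{\left(L \right)} = \left(-34 + L\right) \left(L + 5 L\right) = \left(-34 + L\right) 6 L = 6 L \left(-34 + L\right)$)
$m{\left(32 \right)} + 670 s{\left(-5 \right)} = \left(-1 + 32 + 2 \cdot 32^{2}\right) + 670 \cdot 6 \left(-5\right) \left(-34 - 5\right) = \left(-1 + 32 + 2 \cdot 1024\right) + 670 \cdot 6 \left(-5\right) \left(-39\right) = \left(-1 + 32 + 2048\right) + 670 \cdot 1170 = 2079 + 783900 = 785979$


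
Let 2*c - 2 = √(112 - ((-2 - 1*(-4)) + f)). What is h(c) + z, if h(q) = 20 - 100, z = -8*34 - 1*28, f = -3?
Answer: -380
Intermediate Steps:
c = 1 + √113/2 (c = 1 + √(112 - ((-2 - 1*(-4)) - 3))/2 = 1 + √(112 - ((-2 + 4) - 3))/2 = 1 + √(112 - (2 - 3))/2 = 1 + √(112 - 1*(-1))/2 = 1 + √(112 + 1)/2 = 1 + √113/2 ≈ 6.3151)
z = -300 (z = -272 - 28 = -300)
h(q) = -80
h(c) + z = -80 - 300 = -380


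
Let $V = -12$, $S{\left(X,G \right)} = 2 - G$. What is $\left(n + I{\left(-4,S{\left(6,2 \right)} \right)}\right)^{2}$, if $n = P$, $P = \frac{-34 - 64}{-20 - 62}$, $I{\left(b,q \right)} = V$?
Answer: $\frac{196249}{1681} \approx 116.75$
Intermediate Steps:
$I{\left(b,q \right)} = -12$
$P = \frac{49}{41}$ ($P = - \frac{98}{-82} = \left(-98\right) \left(- \frac{1}{82}\right) = \frac{49}{41} \approx 1.1951$)
$n = \frac{49}{41} \approx 1.1951$
$\left(n + I{\left(-4,S{\left(6,2 \right)} \right)}\right)^{2} = \left(\frac{49}{41} - 12\right)^{2} = \left(- \frac{443}{41}\right)^{2} = \frac{196249}{1681}$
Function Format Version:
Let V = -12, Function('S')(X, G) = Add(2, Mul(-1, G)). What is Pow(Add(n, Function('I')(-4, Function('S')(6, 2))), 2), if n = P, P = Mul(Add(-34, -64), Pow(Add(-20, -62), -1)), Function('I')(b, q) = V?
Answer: Rational(196249, 1681) ≈ 116.75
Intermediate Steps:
Function('I')(b, q) = -12
P = Rational(49, 41) (P = Mul(-98, Pow(-82, -1)) = Mul(-98, Rational(-1, 82)) = Rational(49, 41) ≈ 1.1951)
n = Rational(49, 41) ≈ 1.1951
Pow(Add(n, Function('I')(-4, Function('S')(6, 2))), 2) = Pow(Add(Rational(49, 41), -12), 2) = Pow(Rational(-443, 41), 2) = Rational(196249, 1681)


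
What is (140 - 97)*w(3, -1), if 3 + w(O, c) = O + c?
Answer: -43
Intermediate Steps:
w(O, c) = -3 + O + c (w(O, c) = -3 + (O + c) = -3 + O + c)
(140 - 97)*w(3, -1) = (140 - 97)*(-3 + 3 - 1) = 43*(-1) = -43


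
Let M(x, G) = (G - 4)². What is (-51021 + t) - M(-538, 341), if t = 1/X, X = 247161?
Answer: -40680228989/247161 ≈ -1.6459e+5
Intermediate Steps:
t = 1/247161 ≈ 4.0459e-6
M(x, G) = (-4 + G)²
(-51021 + t) - M(-538, 341) = (-51021 + 1/247161) - (-4 + 341)² = -12610401380/247161 - 1*337² = -12610401380/247161 - 1*113569 = -12610401380/247161 - 113569 = -40680228989/247161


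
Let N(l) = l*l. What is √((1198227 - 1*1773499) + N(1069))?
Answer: √567489 ≈ 753.32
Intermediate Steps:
N(l) = l²
√((1198227 - 1*1773499) + N(1069)) = √((1198227 - 1*1773499) + 1069²) = √((1198227 - 1773499) + 1142761) = √(-575272 + 1142761) = √567489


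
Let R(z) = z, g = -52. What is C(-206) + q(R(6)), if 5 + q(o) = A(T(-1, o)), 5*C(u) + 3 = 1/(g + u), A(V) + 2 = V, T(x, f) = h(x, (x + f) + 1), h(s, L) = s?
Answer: -2219/258 ≈ -8.6008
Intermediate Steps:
T(x, f) = x
A(V) = -2 + V
C(u) = -3/5 + 1/(5*(-52 + u))
q(o) = -8 (q(o) = -5 + (-2 - 1) = -5 - 3 = -8)
C(-206) + q(R(6)) = (157 - 3*(-206))/(5*(-52 - 206)) - 8 = (1/5)*(157 + 618)/(-258) - 8 = (1/5)*(-1/258)*775 - 8 = -155/258 - 8 = -2219/258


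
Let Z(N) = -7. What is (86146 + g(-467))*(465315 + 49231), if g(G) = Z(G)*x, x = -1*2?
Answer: 44333283360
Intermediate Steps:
x = -2
g(G) = 14 (g(G) = -7*(-2) = 14)
(86146 + g(-467))*(465315 + 49231) = (86146 + 14)*(465315 + 49231) = 86160*514546 = 44333283360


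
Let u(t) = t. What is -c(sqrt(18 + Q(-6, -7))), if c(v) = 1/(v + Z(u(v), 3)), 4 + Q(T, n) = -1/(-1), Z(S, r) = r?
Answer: 1/2 - sqrt(15)/6 ≈ -0.14550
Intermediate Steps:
Q(T, n) = -3 (Q(T, n) = -4 - 1/(-1) = -4 - 1*(-1) = -4 + 1 = -3)
c(v) = 1/(3 + v) (c(v) = 1/(v + 3) = 1/(3 + v))
-c(sqrt(18 + Q(-6, -7))) = -1/(3 + sqrt(18 - 3)) = -1/(3 + sqrt(15))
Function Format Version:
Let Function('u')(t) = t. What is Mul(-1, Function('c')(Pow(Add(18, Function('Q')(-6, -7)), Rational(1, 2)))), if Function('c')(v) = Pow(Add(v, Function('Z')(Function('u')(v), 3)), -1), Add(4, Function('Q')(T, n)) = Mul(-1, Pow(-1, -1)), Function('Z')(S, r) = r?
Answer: Add(Rational(1, 2), Mul(Rational(-1, 6), Pow(15, Rational(1, 2)))) ≈ -0.14550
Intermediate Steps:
Function('Q')(T, n) = -3 (Function('Q')(T, n) = Add(-4, Mul(-1, Pow(-1, -1))) = Add(-4, Mul(-1, -1)) = Add(-4, 1) = -3)
Function('c')(v) = Pow(Add(3, v), -1) (Function('c')(v) = Pow(Add(v, 3), -1) = Pow(Add(3, v), -1))
Mul(-1, Function('c')(Pow(Add(18, Function('Q')(-6, -7)), Rational(1, 2)))) = Mul(-1, Pow(Add(3, Pow(Add(18, -3), Rational(1, 2))), -1)) = Mul(-1, Pow(Add(3, Pow(15, Rational(1, 2))), -1))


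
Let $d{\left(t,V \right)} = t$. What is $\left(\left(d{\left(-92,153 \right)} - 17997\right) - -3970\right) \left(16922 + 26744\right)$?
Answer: $-616520254$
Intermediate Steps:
$\left(\left(d{\left(-92,153 \right)} - 17997\right) - -3970\right) \left(16922 + 26744\right) = \left(\left(-92 - 17997\right) - -3970\right) \left(16922 + 26744\right) = \left(-18089 + \left(-965 + 4935\right)\right) 43666 = \left(-18089 + 3970\right) 43666 = \left(-14119\right) 43666 = -616520254$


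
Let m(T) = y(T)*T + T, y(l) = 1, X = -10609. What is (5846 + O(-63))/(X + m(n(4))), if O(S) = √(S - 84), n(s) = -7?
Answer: -5846/10623 - 7*I*√3/10623 ≈ -0.55031 - 0.0011413*I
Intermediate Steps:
O(S) = √(-84 + S)
m(T) = 2*T (m(T) = 1*T + T = T + T = 2*T)
(5846 + O(-63))/(X + m(n(4))) = (5846 + √(-84 - 63))/(-10609 + 2*(-7)) = (5846 + √(-147))/(-10609 - 14) = (5846 + 7*I*√3)/(-10623) = (5846 + 7*I*√3)*(-1/10623) = -5846/10623 - 7*I*√3/10623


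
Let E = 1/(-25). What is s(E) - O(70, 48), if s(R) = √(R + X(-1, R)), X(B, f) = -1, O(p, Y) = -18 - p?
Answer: 88 + I*√26/5 ≈ 88.0 + 1.0198*I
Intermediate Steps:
E = -1/25 ≈ -0.040000
s(R) = √(-1 + R) (s(R) = √(R - 1) = √(-1 + R))
s(E) - O(70, 48) = √(-1 - 1/25) - (-18 - 1*70) = √(-26/25) - (-18 - 70) = I*√26/5 - 1*(-88) = I*√26/5 + 88 = 88 + I*√26/5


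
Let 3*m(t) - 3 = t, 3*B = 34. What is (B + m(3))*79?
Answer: 3160/3 ≈ 1053.3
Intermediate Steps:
B = 34/3 (B = (⅓)*34 = 34/3 ≈ 11.333)
m(t) = 1 + t/3
(B + m(3))*79 = (34/3 + (1 + (⅓)*3))*79 = (34/3 + (1 + 1))*79 = (34/3 + 2)*79 = (40/3)*79 = 3160/3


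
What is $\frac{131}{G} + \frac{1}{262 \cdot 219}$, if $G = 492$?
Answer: $\frac{1252835}{4704996} \approx 0.26628$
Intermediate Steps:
$\frac{131}{G} + \frac{1}{262 \cdot 219} = \frac{131}{492} + \frac{1}{262 \cdot 219} = 131 \cdot \frac{1}{492} + \frac{1}{262} \cdot \frac{1}{219} = \frac{131}{492} + \frac{1}{57378} = \frac{1252835}{4704996}$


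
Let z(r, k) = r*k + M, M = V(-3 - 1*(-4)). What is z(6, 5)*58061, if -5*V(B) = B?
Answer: 8651089/5 ≈ 1.7302e+6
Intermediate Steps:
V(B) = -B/5
M = -1/5 (M = -(-3 - 1*(-4))/5 = -(-3 + 4)/5 = -1/5*1 = -1/5 ≈ -0.20000)
z(r, k) = -1/5 + k*r (z(r, k) = r*k - 1/5 = k*r - 1/5 = -1/5 + k*r)
z(6, 5)*58061 = (-1/5 + 5*6)*58061 = (-1/5 + 30)*58061 = (149/5)*58061 = 8651089/5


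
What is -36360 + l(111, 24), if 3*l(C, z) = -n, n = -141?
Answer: -36313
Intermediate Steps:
l(C, z) = 47 (l(C, z) = (-1*(-141))/3 = (⅓)*141 = 47)
-36360 + l(111, 24) = -36360 + 47 = -36313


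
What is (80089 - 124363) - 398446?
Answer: -442720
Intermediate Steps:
(80089 - 124363) - 398446 = -44274 - 398446 = -442720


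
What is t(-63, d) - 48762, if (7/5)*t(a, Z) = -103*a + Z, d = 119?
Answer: -44042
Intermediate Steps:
t(a, Z) = -515*a/7 + 5*Z/7 (t(a, Z) = 5*(-103*a + Z)/7 = 5*(Z - 103*a)/7 = -515*a/7 + 5*Z/7)
t(-63, d) - 48762 = (-515/7*(-63) + (5/7)*119) - 48762 = (4635 + 85) - 48762 = 4720 - 48762 = -44042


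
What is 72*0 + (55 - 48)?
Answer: 7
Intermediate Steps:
72*0 + (55 - 48) = 0 + 7 = 7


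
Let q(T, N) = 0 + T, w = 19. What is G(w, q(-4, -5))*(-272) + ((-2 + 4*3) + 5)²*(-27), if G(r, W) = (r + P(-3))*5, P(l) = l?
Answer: -27835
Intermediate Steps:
q(T, N) = T
G(r, W) = -15 + 5*r (G(r, W) = (r - 3)*5 = (-3 + r)*5 = -15 + 5*r)
G(w, q(-4, -5))*(-272) + ((-2 + 4*3) + 5)²*(-27) = (-15 + 5*19)*(-272) + ((-2 + 4*3) + 5)²*(-27) = (-15 + 95)*(-272) + ((-2 + 12) + 5)²*(-27) = 80*(-272) + (10 + 5)²*(-27) = -21760 + 15²*(-27) = -21760 + 225*(-27) = -21760 - 6075 = -27835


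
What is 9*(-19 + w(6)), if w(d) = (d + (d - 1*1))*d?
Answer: 423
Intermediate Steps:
w(d) = d*(-1 + 2*d) (w(d) = (d + (d - 1))*d = (d + (-1 + d))*d = (-1 + 2*d)*d = d*(-1 + 2*d))
9*(-19 + w(6)) = 9*(-19 + 6*(-1 + 2*6)) = 9*(-19 + 6*(-1 + 12)) = 9*(-19 + 6*11) = 9*(-19 + 66) = 9*47 = 423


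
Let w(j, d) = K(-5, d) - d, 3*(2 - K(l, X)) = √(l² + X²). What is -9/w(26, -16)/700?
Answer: -729/922250 - 27*√281/1844500 ≈ -0.0010358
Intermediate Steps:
K(l, X) = 2 - √(X² + l²)/3 (K(l, X) = 2 - √(l² + X²)/3 = 2 - √(X² + l²)/3)
w(j, d) = 2 - d - √(25 + d²)/3 (w(j, d) = (2 - √(d² + (-5)²)/3) - d = (2 - √(d² + 25)/3) - d = (2 - √(25 + d²)/3) - d = 2 - d - √(25 + d²)/3)
-9/w(26, -16)/700 = -9/(2 - 1*(-16) - √(25 + (-16)²)/3)/700 = -9/(2 + 16 - √(25 + 256)/3)*(1/700) = -9/(2 + 16 - √281/3)*(1/700) = -9/(18 - √281/3)*(1/700) = -9/(700*(18 - √281/3))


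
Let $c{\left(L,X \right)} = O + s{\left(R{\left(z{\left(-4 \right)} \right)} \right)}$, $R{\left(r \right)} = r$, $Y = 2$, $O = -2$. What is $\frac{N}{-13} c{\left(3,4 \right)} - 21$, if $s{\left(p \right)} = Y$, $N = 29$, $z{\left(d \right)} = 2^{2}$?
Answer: $-21$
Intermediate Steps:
$z{\left(d \right)} = 4$
$s{\left(p \right)} = 2$
$c{\left(L,X \right)} = 0$ ($c{\left(L,X \right)} = -2 + 2 = 0$)
$\frac{N}{-13} c{\left(3,4 \right)} - 21 = \frac{29}{-13} \cdot 0 - 21 = 29 \left(- \frac{1}{13}\right) 0 - 21 = \left(- \frac{29}{13}\right) 0 - 21 = 0 - 21 = -21$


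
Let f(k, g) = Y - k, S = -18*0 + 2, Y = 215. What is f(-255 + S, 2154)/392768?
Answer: 117/98192 ≈ 0.0011915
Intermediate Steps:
S = 2 (S = 0 + 2 = 2)
f(k, g) = 215 - k
f(-255 + S, 2154)/392768 = (215 - (-255 + 2))/392768 = (215 - 1*(-253))*(1/392768) = (215 + 253)*(1/392768) = 468*(1/392768) = 117/98192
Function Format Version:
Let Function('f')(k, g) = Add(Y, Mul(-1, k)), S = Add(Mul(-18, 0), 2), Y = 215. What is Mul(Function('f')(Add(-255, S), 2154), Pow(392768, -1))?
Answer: Rational(117, 98192) ≈ 0.0011915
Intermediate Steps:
S = 2 (S = Add(0, 2) = 2)
Function('f')(k, g) = Add(215, Mul(-1, k))
Mul(Function('f')(Add(-255, S), 2154), Pow(392768, -1)) = Mul(Add(215, Mul(-1, Add(-255, 2))), Pow(392768, -1)) = Mul(Add(215, Mul(-1, -253)), Rational(1, 392768)) = Mul(Add(215, 253), Rational(1, 392768)) = Mul(468, Rational(1, 392768)) = Rational(117, 98192)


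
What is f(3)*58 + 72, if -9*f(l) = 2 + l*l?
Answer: 10/9 ≈ 1.1111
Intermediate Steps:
f(l) = -2/9 - l²/9 (f(l) = -(2 + l*l)/9 = -(2 + l²)/9 = -2/9 - l²/9)
f(3)*58 + 72 = (-2/9 - ⅑*3²)*58 + 72 = (-2/9 - ⅑*9)*58 + 72 = (-2/9 - 1)*58 + 72 = -11/9*58 + 72 = -638/9 + 72 = 10/9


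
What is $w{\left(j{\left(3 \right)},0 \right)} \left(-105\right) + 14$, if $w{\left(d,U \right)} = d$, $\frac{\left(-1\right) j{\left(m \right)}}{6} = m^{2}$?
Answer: $5684$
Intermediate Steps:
$j{\left(m \right)} = - 6 m^{2}$
$w{\left(j{\left(3 \right)},0 \right)} \left(-105\right) + 14 = - 6 \cdot 3^{2} \left(-105\right) + 14 = \left(-6\right) 9 \left(-105\right) + 14 = \left(-54\right) \left(-105\right) + 14 = 5670 + 14 = 5684$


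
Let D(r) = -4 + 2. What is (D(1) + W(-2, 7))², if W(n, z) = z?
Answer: 25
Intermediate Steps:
D(r) = -2
(D(1) + W(-2, 7))² = (-2 + 7)² = 5² = 25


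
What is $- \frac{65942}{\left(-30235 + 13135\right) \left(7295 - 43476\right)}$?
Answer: $- \frac{32971}{309347550} \approx -0.00010658$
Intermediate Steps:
$- \frac{65942}{\left(-30235 + 13135\right) \left(7295 - 43476\right)} = - \frac{65942}{\left(-17100\right) \left(-36181\right)} = - \frac{65942}{618695100} = \left(-65942\right) \frac{1}{618695100} = - \frac{32971}{309347550}$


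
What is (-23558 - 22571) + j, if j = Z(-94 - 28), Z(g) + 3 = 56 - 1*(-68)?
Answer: -46008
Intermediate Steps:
Z(g) = 121 (Z(g) = -3 + (56 - 1*(-68)) = -3 + (56 + 68) = -3 + 124 = 121)
j = 121
(-23558 - 22571) + j = (-23558 - 22571) + 121 = -46129 + 121 = -46008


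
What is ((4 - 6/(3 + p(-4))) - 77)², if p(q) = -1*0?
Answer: 5625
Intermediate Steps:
p(q) = 0
((4 - 6/(3 + p(-4))) - 77)² = ((4 - 6/(3 + 0)) - 77)² = ((4 - 6/3) - 77)² = ((4 + (⅓)*(-6)) - 77)² = ((4 - 2) - 77)² = (2 - 77)² = (-75)² = 5625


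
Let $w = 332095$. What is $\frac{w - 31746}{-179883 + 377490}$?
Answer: $\frac{300349}{197607} \approx 1.5199$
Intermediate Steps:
$\frac{w - 31746}{-179883 + 377490} = \frac{332095 - 31746}{-179883 + 377490} = \frac{300349}{197607}$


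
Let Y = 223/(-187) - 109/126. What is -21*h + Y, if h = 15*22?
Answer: -163333141/23562 ≈ -6932.1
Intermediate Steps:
Y = -48481/23562 (Y = 223*(-1/187) - 109*1/126 = -223/187 - 109/126 = -48481/23562 ≈ -2.0576)
h = 330
-21*h + Y = -21*330 - 48481/23562 = -6930 - 48481/23562 = -163333141/23562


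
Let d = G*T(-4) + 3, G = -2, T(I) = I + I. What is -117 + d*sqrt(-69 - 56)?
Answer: -117 + 95*I*sqrt(5) ≈ -117.0 + 212.43*I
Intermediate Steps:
T(I) = 2*I
d = 19 (d = -4*(-4) + 3 = -2*(-8) + 3 = 16 + 3 = 19)
-117 + d*sqrt(-69 - 56) = -117 + 19*sqrt(-69 - 56) = -117 + 19*sqrt(-125) = -117 + 19*(5*I*sqrt(5)) = -117 + 95*I*sqrt(5)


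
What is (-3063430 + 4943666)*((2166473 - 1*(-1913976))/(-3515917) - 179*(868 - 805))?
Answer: -74557141867084088/3515917 ≈ -2.1206e+10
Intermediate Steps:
(-3063430 + 4943666)*((2166473 - 1*(-1913976))/(-3515917) - 179*(868 - 805)) = 1880236*((2166473 + 1913976)*(-1/3515917) - 179*63) = 1880236*(4080449*(-1/3515917) - 11277) = 1880236*(-4080449/3515917 - 11277) = 1880236*(-39653076458/3515917) = -74557141867084088/3515917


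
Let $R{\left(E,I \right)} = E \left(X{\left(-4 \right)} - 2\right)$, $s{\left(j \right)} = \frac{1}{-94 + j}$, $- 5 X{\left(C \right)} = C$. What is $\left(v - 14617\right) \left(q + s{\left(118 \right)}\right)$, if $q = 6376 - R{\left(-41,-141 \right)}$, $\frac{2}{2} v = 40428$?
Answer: $\frac{19596253231}{120} \approx 1.633 \cdot 10^{8}$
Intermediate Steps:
$v = 40428$
$X{\left(C \right)} = - \frac{C}{5}$
$R{\left(E,I \right)} = - \frac{6 E}{5}$ ($R{\left(E,I \right)} = E \left(\left(- \frac{1}{5}\right) \left(-4\right) - 2\right) = E \left(\frac{4}{5} - 2\right) = E \left(- \frac{6}{5}\right) = - \frac{6 E}{5}$)
$q = \frac{31634}{5}$ ($q = 6376 - \left(- \frac{6}{5}\right) \left(-41\right) = 6376 - \frac{246}{5} = \frac{31634}{5} \approx 6326.8$)
$\left(v - 14617\right) \left(q + s{\left(118 \right)}\right) = \left(40428 - 14617\right) \left(\frac{31634}{5} + \frac{1}{-94 + 118}\right) = 25811 \left(\frac{31634}{5} + \frac{1}{24}\right) = 25811 \cdot \frac{759221}{120} = \frac{19596253231}{120}$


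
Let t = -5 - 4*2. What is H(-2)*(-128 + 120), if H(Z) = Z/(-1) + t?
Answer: 88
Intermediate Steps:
t = -13 (t = -5 - 8 = -13)
H(Z) = -13 - Z (H(Z) = Z/(-1) - 13 = Z*(-1) - 13 = -Z - 13 = -13 - Z)
H(-2)*(-128 + 120) = (-13 - 1*(-2))*(-128 + 120) = (-13 + 2)*(-8) = -11*(-8) = 88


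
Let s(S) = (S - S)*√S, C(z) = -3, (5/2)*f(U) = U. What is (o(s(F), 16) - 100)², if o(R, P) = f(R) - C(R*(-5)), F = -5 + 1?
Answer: 9409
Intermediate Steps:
f(U) = 2*U/5
F = -4
s(S) = 0 (s(S) = 0*√S = 0)
o(R, P) = 3 + 2*R/5 (o(R, P) = 2*R/5 - 1*(-3) = 2*R/5 + 3 = 3 + 2*R/5)
(o(s(F), 16) - 100)² = ((3 + (⅖)*0) - 100)² = ((3 + 0) - 100)² = (3 - 100)² = (-97)² = 9409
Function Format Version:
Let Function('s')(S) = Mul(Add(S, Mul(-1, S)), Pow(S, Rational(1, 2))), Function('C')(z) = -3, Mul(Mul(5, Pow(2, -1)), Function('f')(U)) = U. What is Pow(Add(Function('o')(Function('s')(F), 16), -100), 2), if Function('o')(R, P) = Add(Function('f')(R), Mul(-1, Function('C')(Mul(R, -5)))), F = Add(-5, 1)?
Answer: 9409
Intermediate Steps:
Function('f')(U) = Mul(Rational(2, 5), U)
F = -4
Function('s')(S) = 0 (Function('s')(S) = Mul(0, Pow(S, Rational(1, 2))) = 0)
Function('o')(R, P) = Add(3, Mul(Rational(2, 5), R)) (Function('o')(R, P) = Add(Mul(Rational(2, 5), R), Mul(-1, -3)) = Add(Mul(Rational(2, 5), R), 3) = Add(3, Mul(Rational(2, 5), R)))
Pow(Add(Function('o')(Function('s')(F), 16), -100), 2) = Pow(Add(Add(3, Mul(Rational(2, 5), 0)), -100), 2) = Pow(Add(Add(3, 0), -100), 2) = Pow(Add(3, -100), 2) = Pow(-97, 2) = 9409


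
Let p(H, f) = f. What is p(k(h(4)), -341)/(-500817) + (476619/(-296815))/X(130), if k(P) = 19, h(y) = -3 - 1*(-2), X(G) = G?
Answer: -17349314521/1486499978550 ≈ -0.011671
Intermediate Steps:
h(y) = -1 (h(y) = -3 + 2 = -1)
p(k(h(4)), -341)/(-500817) + (476619/(-296815))/X(130) = -341/(-500817) + (476619/(-296815))/130 = -341*(-1/500817) + (476619*(-1/296815))*(1/130) = 341/500817 - 476619/296815*1/130 = 341/500817 - 36663/2968150 = -17349314521/1486499978550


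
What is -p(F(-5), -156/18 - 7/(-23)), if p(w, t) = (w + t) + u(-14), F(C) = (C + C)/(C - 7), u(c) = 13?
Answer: -755/138 ≈ -5.4710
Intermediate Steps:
F(C) = 2*C/(-7 + C) (F(C) = (2*C)/(-7 + C) = 2*C/(-7 + C))
p(w, t) = 13 + t + w (p(w, t) = (w + t) + 13 = (t + w) + 13 = 13 + t + w)
-p(F(-5), -156/18 - 7/(-23)) = -(13 + (-156/18 - 7/(-23)) + 2*(-5)/(-7 - 5)) = -(13 + (-156*1/18 - 7*(-1/23)) + 2*(-5)/(-12)) = -(13 + (-26/3 + 7/23) + 2*(-5)*(-1/12)) = -(13 - 577/69 + 5/6) = -1*755/138 = -755/138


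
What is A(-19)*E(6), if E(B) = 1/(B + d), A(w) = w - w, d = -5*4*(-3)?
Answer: 0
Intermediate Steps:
d = 60 (d = -20*(-3) = 60)
A(w) = 0
E(B) = 1/(60 + B) (E(B) = 1/(B + 60) = 1/(60 + B))
A(-19)*E(6) = 0/(60 + 6) = 0/66 = 0*(1/66) = 0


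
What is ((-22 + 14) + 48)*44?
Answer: 1760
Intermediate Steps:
((-22 + 14) + 48)*44 = (-8 + 48)*44 = 40*44 = 1760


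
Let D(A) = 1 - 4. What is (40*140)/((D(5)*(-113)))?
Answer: 5600/339 ≈ 16.519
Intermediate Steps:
D(A) = -3
(40*140)/((D(5)*(-113))) = (40*140)/((-3*(-113))) = 5600/339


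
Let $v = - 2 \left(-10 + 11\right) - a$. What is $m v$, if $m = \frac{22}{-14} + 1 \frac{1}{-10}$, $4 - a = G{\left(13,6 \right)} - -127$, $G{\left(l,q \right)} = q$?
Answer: $- \frac{14859}{70} \approx -212.27$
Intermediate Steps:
$a = -129$ ($a = 4 - \left(6 - -127\right) = 4 - \left(6 + 127\right) = 4 - 133 = -129$)
$m = - \frac{117}{70}$ ($m = 22 \left(- \frac{1}{14}\right) + 1 \left(- \frac{1}{10}\right) = - \frac{11}{7} - \frac{1}{10} = - \frac{117}{70} \approx -1.6714$)
$v = 127$ ($v = - 2 \left(-10 + 11\right) - -129 = \left(-2\right) 1 + 129 = -2 + 129 = 127$)
$m v = \left(- \frac{117}{70}\right) 127 = - \frac{14859}{70}$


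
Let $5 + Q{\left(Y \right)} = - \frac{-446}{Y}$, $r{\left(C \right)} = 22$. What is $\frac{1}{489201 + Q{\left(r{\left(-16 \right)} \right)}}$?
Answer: $\frac{11}{5381379} \approx 2.0441 \cdot 10^{-6}$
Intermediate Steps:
$Q{\left(Y \right)} = -5 + \frac{446}{Y}$ ($Q{\left(Y \right)} = -5 - - \frac{446}{Y} = -5 + \frac{446}{Y}$)
$\frac{1}{489201 + Q{\left(r{\left(-16 \right)} \right)}} = \frac{1}{489201 - \left(5 - \frac{446}{22}\right)} = \frac{1}{489201 + \left(-5 + 446 \cdot \frac{1}{22}\right)} = \frac{1}{489201 + \left(-5 + \frac{223}{11}\right)} = \frac{1}{489201 + \frac{168}{11}} = \frac{1}{\frac{5381379}{11}} = \frac{11}{5381379}$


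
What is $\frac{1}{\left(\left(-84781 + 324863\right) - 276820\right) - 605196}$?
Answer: $- \frac{1}{641934} \approx -1.5578 \cdot 10^{-6}$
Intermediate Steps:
$\frac{1}{\left(\left(-84781 + 324863\right) - 276820\right) - 605196} = \frac{1}{\left(240082 - 276820\right) - 605196} = \frac{1}{-36738 - 605196} = \frac{1}{-641934} = - \frac{1}{641934}$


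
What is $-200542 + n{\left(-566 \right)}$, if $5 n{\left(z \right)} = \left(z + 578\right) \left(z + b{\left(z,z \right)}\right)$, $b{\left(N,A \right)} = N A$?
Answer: $566954$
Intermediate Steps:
$b{\left(N,A \right)} = A N$
$n{\left(z \right)} = \frac{\left(578 + z\right) \left(z + z^{2}\right)}{5}$ ($n{\left(z \right)} = \frac{\left(z + 578\right) \left(z + z z\right)}{5} = \frac{\left(578 + z\right) \left(z + z^{2}\right)}{5}$)
$-200542 + n{\left(-566 \right)} = -200542 + \frac{1}{5} \left(-566\right) \left(578 + \left(-566\right)^{2} + 579 \left(-566\right)\right) = -200542 + \frac{1}{5} \left(-566\right) \left(578 + 320356 - 327714\right) = -200542 + \frac{1}{5} \left(-566\right) \left(-6780\right) = -200542 + 767496 = 566954$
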